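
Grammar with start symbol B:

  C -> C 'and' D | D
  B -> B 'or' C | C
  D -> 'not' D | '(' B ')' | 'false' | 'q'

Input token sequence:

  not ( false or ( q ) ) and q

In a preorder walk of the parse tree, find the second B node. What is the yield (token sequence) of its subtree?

false or ( q )

[B [C [C [D not [D ( [B [B [C [D false]]] or [C [D ( [B [C [D q]]] )]]] )]]] and [D q]]]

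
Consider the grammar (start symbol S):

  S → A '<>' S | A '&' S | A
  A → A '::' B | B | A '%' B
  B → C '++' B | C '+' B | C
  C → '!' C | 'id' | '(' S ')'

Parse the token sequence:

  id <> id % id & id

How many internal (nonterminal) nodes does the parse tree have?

15

[S [A [B [C id]]] <> [S [A [A [B [C id]]] % [B [C id]]] & [S [A [B [C id]]]]]]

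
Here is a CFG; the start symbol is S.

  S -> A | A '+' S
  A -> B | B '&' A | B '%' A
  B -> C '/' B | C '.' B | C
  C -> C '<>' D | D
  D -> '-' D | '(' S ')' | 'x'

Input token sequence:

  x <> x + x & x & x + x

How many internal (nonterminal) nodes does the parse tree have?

25

[S [A [B [C [C [D x]] <> [D x]]]] + [S [A [B [C [D x]]] & [A [B [C [D x]]] & [A [B [C [D x]]]]]] + [S [A [B [C [D x]]]]]]]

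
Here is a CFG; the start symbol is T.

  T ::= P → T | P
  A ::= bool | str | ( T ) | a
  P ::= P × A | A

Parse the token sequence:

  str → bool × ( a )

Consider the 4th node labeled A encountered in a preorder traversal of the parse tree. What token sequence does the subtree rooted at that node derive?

[T [P [A str]] → [T [P [P [A bool]] × [A ( [T [P [A a]]] )]]]]

a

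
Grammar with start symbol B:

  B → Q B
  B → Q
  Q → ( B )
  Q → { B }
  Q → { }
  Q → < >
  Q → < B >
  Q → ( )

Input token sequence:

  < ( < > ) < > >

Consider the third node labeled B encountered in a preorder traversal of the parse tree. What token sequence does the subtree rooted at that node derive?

[B [Q < [B [Q ( [B [Q < >]] )] [B [Q < >]]] >]]

< >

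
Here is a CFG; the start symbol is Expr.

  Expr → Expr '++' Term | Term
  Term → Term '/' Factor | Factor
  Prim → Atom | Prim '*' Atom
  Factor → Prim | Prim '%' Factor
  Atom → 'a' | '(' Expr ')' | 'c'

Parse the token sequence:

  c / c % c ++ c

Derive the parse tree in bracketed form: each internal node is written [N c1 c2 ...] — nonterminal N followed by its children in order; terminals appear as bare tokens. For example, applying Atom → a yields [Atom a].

[Expr [Expr [Term [Term [Factor [Prim [Atom c]]]] / [Factor [Prim [Atom c]] % [Factor [Prim [Atom c]]]]]] ++ [Term [Factor [Prim [Atom c]]]]]

Expr
Expr ++ Term
Term ++ Term
Term / Factor ++ Term
Factor / Factor ++ Term
Prim / Factor ++ Term
Atom / Factor ++ Term
c / Factor ++ Term
c / Prim % Factor ++ Term
c / Atom % Factor ++ Term
c / c % Factor ++ Term
c / c % Prim ++ Term
c / c % Atom ++ Term
c / c % c ++ Term
c / c % c ++ Factor
c / c % c ++ Prim
c / c % c ++ Atom
c / c % c ++ c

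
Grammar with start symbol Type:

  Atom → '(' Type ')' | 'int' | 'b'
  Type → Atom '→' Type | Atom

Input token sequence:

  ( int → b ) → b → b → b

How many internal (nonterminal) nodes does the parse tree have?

12

[Type [Atom ( [Type [Atom int] → [Type [Atom b]]] )] → [Type [Atom b] → [Type [Atom b] → [Type [Atom b]]]]]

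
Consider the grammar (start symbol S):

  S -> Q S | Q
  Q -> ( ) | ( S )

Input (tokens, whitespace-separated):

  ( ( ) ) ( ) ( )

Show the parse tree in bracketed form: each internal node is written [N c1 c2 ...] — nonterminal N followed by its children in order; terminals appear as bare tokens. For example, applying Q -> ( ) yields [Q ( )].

[S [Q ( [S [Q ( )]] )] [S [Q ( )] [S [Q ( )]]]]

S
Q S
( S ) S
( Q ) S
( ( ) ) S
( ( ) ) Q S
( ( ) ) ( ) S
( ( ) ) ( ) Q
( ( ) ) ( ) ( )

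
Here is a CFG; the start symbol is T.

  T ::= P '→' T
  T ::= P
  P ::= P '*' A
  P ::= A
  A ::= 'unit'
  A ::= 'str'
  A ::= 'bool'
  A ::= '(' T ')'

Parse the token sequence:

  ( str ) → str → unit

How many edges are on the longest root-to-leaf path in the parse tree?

[T [P [A ( [T [P [A str]]] )]] → [T [P [A str]] → [T [P [A unit]]]]]

6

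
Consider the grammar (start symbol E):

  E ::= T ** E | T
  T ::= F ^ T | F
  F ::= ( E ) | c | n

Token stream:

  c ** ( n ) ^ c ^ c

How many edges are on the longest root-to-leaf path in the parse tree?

7

[E [T [F c]] ** [E [T [F ( [E [T [F n]]] )] ^ [T [F c] ^ [T [F c]]]]]]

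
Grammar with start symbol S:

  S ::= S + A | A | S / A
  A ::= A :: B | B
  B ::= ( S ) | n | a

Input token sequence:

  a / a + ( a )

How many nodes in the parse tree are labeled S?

4

[S [S [S [A [B a]]] / [A [B a]]] + [A [B ( [S [A [B a]]] )]]]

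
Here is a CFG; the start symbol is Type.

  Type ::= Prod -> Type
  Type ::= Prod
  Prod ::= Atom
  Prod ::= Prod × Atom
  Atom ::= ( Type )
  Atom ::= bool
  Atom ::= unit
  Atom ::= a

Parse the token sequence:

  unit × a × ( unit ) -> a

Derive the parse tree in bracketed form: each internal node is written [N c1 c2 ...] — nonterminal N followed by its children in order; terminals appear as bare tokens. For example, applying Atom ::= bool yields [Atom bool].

Type
Prod -> Type
Prod × Atom -> Type
Prod × Atom × Atom -> Type
Atom × Atom × Atom -> Type
unit × Atom × Atom -> Type
unit × a × Atom -> Type
unit × a × ( Type ) -> Type
unit × a × ( Prod ) -> Type
unit × a × ( Atom ) -> Type
unit × a × ( unit ) -> Type
unit × a × ( unit ) -> Prod
unit × a × ( unit ) -> Atom
unit × a × ( unit ) -> a

[Type [Prod [Prod [Prod [Atom unit]] × [Atom a]] × [Atom ( [Type [Prod [Atom unit]]] )]] -> [Type [Prod [Atom a]]]]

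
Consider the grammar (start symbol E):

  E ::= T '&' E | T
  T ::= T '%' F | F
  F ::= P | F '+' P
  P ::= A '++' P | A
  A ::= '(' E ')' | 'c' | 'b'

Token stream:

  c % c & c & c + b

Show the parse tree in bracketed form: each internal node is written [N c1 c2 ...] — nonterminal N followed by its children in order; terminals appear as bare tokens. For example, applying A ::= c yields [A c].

E
T & E
T % F & E
F % F & E
P % F & E
A % F & E
c % F & E
c % P & E
c % A & E
c % c & E
c % c & T & E
c % c & F & E
c % c & P & E
c % c & A & E
c % c & c & E
c % c & c & T
c % c & c & F
c % c & c & F + P
c % c & c & P + P
c % c & c & A + P
c % c & c & c + P
c % c & c & c + A
c % c & c & c + b

[E [T [T [F [P [A c]]]] % [F [P [A c]]]] & [E [T [F [P [A c]]]] & [E [T [F [F [P [A c]]] + [P [A b]]]]]]]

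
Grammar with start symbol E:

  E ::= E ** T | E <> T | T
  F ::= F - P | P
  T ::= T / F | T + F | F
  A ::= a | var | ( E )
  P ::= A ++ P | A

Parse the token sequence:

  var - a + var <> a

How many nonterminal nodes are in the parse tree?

17

[E [E [T [T [F [F [P [A var]]] - [P [A a]]]] + [F [P [A var]]]]] <> [T [F [P [A a]]]]]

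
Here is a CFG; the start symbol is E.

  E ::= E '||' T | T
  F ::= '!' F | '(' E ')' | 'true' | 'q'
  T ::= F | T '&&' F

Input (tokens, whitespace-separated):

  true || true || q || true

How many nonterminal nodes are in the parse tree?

12

[E [E [E [E [T [F true]]] || [T [F true]]] || [T [F q]]] || [T [F true]]]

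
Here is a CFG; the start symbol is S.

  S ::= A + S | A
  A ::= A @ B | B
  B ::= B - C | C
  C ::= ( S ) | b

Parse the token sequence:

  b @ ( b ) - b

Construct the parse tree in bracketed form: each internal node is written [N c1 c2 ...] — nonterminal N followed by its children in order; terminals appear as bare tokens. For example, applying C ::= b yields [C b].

S
A
A @ B
B @ B
C @ B
b @ B
b @ B - C
b @ C - C
b @ ( S ) - C
b @ ( A ) - C
b @ ( B ) - C
b @ ( C ) - C
b @ ( b ) - C
b @ ( b ) - b

[S [A [A [B [C b]]] @ [B [B [C ( [S [A [B [C b]]]] )]] - [C b]]]]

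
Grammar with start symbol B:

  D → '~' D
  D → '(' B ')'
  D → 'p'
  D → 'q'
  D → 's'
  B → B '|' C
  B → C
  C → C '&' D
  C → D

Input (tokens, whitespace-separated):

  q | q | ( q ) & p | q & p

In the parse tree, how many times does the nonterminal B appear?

5

[B [B [B [B [C [D q]]] | [C [D q]]] | [C [C [D ( [B [C [D q]]] )]] & [D p]]] | [C [C [D q]] & [D p]]]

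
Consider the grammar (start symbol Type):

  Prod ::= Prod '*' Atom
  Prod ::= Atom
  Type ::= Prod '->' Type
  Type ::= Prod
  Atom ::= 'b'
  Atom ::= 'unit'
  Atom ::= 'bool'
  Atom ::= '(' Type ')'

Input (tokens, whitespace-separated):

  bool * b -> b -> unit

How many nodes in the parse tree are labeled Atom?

[Type [Prod [Prod [Atom bool]] * [Atom b]] -> [Type [Prod [Atom b]] -> [Type [Prod [Atom unit]]]]]

4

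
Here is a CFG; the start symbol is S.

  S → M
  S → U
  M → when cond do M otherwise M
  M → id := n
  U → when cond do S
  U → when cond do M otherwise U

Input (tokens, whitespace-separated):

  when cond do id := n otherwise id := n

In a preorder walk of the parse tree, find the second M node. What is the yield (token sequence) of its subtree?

id := n

[S [M when cond do [M id := n] otherwise [M id := n]]]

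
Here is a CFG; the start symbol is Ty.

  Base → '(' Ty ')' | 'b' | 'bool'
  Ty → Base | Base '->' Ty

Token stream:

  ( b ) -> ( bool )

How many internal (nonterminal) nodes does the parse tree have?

[Ty [Base ( [Ty [Base b]] )] -> [Ty [Base ( [Ty [Base bool]] )]]]

8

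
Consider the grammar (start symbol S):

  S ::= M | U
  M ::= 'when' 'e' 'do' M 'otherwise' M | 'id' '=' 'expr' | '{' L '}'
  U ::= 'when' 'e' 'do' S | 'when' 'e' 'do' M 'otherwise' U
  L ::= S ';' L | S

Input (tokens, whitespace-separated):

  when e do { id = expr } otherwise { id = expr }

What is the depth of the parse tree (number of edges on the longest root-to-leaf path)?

[S [M when e do [M { [L [S [M id = expr]]] }] otherwise [M { [L [S [M id = expr]]] }]]]

6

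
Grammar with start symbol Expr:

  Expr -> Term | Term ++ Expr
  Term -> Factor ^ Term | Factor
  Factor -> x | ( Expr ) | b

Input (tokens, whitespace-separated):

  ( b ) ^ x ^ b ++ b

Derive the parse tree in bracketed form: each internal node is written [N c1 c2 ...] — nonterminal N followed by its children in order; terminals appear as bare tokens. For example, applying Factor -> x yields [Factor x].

Expr
Term ++ Expr
Factor ^ Term ++ Expr
( Expr ) ^ Term ++ Expr
( Term ) ^ Term ++ Expr
( Factor ) ^ Term ++ Expr
( b ) ^ Term ++ Expr
( b ) ^ Factor ^ Term ++ Expr
( b ) ^ x ^ Term ++ Expr
( b ) ^ x ^ Factor ++ Expr
( b ) ^ x ^ b ++ Expr
( b ) ^ x ^ b ++ Term
( b ) ^ x ^ b ++ Factor
( b ) ^ x ^ b ++ b

[Expr [Term [Factor ( [Expr [Term [Factor b]]] )] ^ [Term [Factor x] ^ [Term [Factor b]]]] ++ [Expr [Term [Factor b]]]]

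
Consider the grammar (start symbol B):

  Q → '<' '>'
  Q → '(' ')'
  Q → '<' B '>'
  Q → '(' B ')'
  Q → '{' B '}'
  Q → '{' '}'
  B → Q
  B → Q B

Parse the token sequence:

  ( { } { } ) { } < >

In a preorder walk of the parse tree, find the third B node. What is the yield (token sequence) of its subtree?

{ }

[B [Q ( [B [Q { }] [B [Q { }]]] )] [B [Q { }] [B [Q < >]]]]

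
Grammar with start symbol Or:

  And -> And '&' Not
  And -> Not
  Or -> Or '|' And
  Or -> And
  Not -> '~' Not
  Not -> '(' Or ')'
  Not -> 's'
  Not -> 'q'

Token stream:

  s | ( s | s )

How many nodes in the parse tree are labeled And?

4

[Or [Or [And [Not s]]] | [And [Not ( [Or [Or [And [Not s]]] | [And [Not s]]] )]]]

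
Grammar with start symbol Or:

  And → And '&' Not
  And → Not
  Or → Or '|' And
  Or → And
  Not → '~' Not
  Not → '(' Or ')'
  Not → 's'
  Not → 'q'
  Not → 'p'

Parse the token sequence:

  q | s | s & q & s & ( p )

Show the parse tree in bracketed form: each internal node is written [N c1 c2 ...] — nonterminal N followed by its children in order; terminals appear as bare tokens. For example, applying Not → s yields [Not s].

Or
Or | And
Or | And | And
And | And | And
Not | And | And
q | And | And
q | Not | And
q | s | And
q | s | And & Not
q | s | And & Not & Not
q | s | And & Not & Not & Not
q | s | Not & Not & Not & Not
q | s | s & Not & Not & Not
q | s | s & q & Not & Not
q | s | s & q & s & Not
q | s | s & q & s & ( Or )
q | s | s & q & s & ( And )
q | s | s & q & s & ( Not )
q | s | s & q & s & ( p )

[Or [Or [Or [And [Not q]]] | [And [Not s]]] | [And [And [And [And [Not s]] & [Not q]] & [Not s]] & [Not ( [Or [And [Not p]]] )]]]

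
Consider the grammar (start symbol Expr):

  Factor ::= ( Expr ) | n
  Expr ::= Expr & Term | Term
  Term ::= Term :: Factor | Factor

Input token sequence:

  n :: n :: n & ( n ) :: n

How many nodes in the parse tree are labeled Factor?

[Expr [Expr [Term [Term [Term [Factor n]] :: [Factor n]] :: [Factor n]]] & [Term [Term [Factor ( [Expr [Term [Factor n]]] )]] :: [Factor n]]]

6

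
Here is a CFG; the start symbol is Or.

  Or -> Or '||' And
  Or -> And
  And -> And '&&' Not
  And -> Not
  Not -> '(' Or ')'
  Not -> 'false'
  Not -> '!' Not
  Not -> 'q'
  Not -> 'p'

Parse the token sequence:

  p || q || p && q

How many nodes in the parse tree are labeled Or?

[Or [Or [Or [And [Not p]]] || [And [Not q]]] || [And [And [Not p]] && [Not q]]]

3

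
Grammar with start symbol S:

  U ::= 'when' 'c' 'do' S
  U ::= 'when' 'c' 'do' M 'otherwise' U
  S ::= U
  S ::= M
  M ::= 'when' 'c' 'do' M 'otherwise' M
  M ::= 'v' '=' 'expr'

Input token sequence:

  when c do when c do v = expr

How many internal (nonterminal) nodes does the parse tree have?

6

[S [U when c do [S [U when c do [S [M v = expr]]]]]]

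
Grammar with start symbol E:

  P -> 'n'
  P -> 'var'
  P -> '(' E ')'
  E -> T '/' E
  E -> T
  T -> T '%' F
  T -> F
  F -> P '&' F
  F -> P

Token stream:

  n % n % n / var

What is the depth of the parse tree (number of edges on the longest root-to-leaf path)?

[E [T [T [T [F [P n]]] % [F [P n]]] % [F [P n]]] / [E [T [F [P var]]]]]

6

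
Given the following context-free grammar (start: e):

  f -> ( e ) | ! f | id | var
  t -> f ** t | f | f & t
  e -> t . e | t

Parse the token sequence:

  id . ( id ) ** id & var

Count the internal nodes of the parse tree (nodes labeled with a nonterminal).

13

[e [t [f id]] . [e [t [f ( [e [t [f id]]] )] ** [t [f id] & [t [f var]]]]]]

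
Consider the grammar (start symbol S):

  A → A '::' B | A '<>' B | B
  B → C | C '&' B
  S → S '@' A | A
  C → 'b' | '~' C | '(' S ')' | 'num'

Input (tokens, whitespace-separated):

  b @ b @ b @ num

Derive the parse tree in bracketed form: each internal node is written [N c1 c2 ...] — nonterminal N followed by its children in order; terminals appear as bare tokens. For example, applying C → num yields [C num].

[S [S [S [S [A [B [C b]]]] @ [A [B [C b]]]] @ [A [B [C b]]]] @ [A [B [C num]]]]

S
S @ A
S @ A @ A
S @ A @ A @ A
A @ A @ A @ A
B @ A @ A @ A
C @ A @ A @ A
b @ A @ A @ A
b @ B @ A @ A
b @ C @ A @ A
b @ b @ A @ A
b @ b @ B @ A
b @ b @ C @ A
b @ b @ b @ A
b @ b @ b @ B
b @ b @ b @ C
b @ b @ b @ num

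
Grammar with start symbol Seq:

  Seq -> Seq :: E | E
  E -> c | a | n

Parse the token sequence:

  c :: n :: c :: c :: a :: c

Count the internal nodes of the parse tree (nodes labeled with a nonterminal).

12

[Seq [Seq [Seq [Seq [Seq [Seq [E c]] :: [E n]] :: [E c]] :: [E c]] :: [E a]] :: [E c]]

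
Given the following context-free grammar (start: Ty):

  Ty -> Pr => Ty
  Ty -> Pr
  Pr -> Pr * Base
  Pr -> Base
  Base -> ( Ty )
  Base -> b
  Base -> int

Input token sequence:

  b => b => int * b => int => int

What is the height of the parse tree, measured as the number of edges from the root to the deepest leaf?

[Ty [Pr [Base b]] => [Ty [Pr [Base b]] => [Ty [Pr [Pr [Base int]] * [Base b]] => [Ty [Pr [Base int]] => [Ty [Pr [Base int]]]]]]]

7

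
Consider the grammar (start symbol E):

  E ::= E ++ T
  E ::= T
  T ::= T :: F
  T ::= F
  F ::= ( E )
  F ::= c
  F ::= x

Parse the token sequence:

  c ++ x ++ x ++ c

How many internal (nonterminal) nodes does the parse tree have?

12

[E [E [E [E [T [F c]]] ++ [T [F x]]] ++ [T [F x]]] ++ [T [F c]]]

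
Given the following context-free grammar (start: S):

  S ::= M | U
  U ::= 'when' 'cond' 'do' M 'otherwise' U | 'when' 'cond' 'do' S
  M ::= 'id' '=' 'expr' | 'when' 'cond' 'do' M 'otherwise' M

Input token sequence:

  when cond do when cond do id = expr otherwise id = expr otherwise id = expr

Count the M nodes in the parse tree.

5

[S [M when cond do [M when cond do [M id = expr] otherwise [M id = expr]] otherwise [M id = expr]]]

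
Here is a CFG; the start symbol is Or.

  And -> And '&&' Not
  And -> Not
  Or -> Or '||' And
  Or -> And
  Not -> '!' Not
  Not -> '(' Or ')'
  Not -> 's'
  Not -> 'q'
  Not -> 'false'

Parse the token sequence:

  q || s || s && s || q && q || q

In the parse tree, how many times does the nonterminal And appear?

[Or [Or [Or [Or [Or [And [Not q]]] || [And [Not s]]] || [And [And [Not s]] && [Not s]]] || [And [And [Not q]] && [Not q]]] || [And [Not q]]]

7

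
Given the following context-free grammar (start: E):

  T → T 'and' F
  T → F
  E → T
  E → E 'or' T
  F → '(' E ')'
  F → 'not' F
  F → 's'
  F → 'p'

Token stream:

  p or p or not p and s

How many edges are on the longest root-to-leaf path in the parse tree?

[E [E [E [T [F p]]] or [T [F p]]] or [T [T [F not [F p]]] and [F s]]]

5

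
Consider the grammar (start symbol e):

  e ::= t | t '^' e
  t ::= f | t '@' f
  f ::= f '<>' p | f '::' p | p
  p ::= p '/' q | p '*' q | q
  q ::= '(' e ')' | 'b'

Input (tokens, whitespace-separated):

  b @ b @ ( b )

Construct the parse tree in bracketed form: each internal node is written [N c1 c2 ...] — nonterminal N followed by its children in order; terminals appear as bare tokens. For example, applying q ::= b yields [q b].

e
t
t @ f
t @ f @ f
f @ f @ f
p @ f @ f
q @ f @ f
b @ f @ f
b @ p @ f
b @ q @ f
b @ b @ f
b @ b @ p
b @ b @ q
b @ b @ ( e )
b @ b @ ( t )
b @ b @ ( f )
b @ b @ ( p )
b @ b @ ( q )
b @ b @ ( b )

[e [t [t [t [f [p [q b]]]] @ [f [p [q b]]]] @ [f [p [q ( [e [t [f [p [q b]]]]] )]]]]]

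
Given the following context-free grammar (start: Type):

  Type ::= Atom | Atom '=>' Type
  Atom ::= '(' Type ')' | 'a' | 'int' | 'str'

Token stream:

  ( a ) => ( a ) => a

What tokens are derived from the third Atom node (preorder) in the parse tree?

[Type [Atom ( [Type [Atom a]] )] => [Type [Atom ( [Type [Atom a]] )] => [Type [Atom a]]]]

( a )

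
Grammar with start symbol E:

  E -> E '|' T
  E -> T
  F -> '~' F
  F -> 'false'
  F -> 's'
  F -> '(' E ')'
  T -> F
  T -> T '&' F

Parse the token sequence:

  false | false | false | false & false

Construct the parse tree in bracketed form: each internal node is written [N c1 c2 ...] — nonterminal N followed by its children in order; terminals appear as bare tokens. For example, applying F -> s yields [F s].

E
E | T
E | T | T
E | T | T | T
T | T | T | T
F | T | T | T
false | T | T | T
false | F | T | T
false | false | T | T
false | false | F | T
false | false | false | T
false | false | false | T & F
false | false | false | F & F
false | false | false | false & F
false | false | false | false & false

[E [E [E [E [T [F false]]] | [T [F false]]] | [T [F false]]] | [T [T [F false]] & [F false]]]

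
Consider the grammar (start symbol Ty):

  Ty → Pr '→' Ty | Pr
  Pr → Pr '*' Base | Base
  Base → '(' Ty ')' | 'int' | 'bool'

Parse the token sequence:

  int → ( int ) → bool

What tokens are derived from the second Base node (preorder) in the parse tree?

( int )

[Ty [Pr [Base int]] → [Ty [Pr [Base ( [Ty [Pr [Base int]]] )]] → [Ty [Pr [Base bool]]]]]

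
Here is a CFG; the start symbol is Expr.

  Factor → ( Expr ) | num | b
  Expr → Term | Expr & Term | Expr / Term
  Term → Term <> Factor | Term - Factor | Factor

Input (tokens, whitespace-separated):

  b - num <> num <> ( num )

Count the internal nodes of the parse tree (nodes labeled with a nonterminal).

12

[Expr [Term [Term [Term [Term [Factor b]] - [Factor num]] <> [Factor num]] <> [Factor ( [Expr [Term [Factor num]]] )]]]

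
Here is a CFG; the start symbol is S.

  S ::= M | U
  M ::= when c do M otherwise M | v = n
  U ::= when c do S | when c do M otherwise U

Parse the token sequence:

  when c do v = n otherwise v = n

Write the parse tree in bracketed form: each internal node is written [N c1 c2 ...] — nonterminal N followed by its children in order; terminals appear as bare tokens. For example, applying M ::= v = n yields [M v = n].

S
M
when c do M otherwise M
when c do v = n otherwise M
when c do v = n otherwise v = n

[S [M when c do [M v = n] otherwise [M v = n]]]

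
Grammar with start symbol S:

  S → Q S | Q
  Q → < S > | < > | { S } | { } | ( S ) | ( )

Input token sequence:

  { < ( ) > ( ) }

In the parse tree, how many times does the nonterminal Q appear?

[S [Q { [S [Q < [S [Q ( )]] >] [S [Q ( )]]] }]]

4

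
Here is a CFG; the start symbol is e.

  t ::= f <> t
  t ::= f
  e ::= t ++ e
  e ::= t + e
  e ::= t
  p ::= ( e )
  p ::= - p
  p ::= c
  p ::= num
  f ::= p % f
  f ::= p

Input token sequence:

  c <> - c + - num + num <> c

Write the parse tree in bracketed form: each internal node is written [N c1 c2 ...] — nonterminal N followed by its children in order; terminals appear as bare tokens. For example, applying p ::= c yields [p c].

[e [t [f [p c]] <> [t [f [p - [p c]]]]] + [e [t [f [p - [p num]]]] + [e [t [f [p num]] <> [t [f [p c]]]]]]]

e
t + e
f <> t + e
p <> t + e
c <> t + e
c <> f + e
c <> p + e
c <> - p + e
c <> - c + e
c <> - c + t + e
c <> - c + f + e
c <> - c + p + e
c <> - c + - p + e
c <> - c + - num + e
c <> - c + - num + t
c <> - c + - num + f <> t
c <> - c + - num + p <> t
c <> - c + - num + num <> t
c <> - c + - num + num <> f
c <> - c + - num + num <> p
c <> - c + - num + num <> c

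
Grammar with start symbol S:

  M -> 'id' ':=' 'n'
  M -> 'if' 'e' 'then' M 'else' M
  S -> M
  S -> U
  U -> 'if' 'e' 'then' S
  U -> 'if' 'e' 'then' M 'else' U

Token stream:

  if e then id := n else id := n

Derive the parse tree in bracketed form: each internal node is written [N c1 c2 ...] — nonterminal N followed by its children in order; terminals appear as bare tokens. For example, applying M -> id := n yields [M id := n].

S
M
if e then M else M
if e then id := n else M
if e then id := n else id := n

[S [M if e then [M id := n] else [M id := n]]]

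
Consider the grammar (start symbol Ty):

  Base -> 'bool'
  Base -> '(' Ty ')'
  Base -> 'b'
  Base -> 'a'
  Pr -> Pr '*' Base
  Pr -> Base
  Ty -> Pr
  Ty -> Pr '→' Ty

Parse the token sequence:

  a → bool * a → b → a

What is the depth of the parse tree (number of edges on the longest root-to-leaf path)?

6

[Ty [Pr [Base a]] → [Ty [Pr [Pr [Base bool]] * [Base a]] → [Ty [Pr [Base b]] → [Ty [Pr [Base a]]]]]]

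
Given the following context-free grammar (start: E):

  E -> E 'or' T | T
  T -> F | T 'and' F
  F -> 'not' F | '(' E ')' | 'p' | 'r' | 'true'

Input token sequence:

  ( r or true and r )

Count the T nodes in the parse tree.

4

[E [T [F ( [E [E [T [F r]]] or [T [T [F true]] and [F r]]] )]]]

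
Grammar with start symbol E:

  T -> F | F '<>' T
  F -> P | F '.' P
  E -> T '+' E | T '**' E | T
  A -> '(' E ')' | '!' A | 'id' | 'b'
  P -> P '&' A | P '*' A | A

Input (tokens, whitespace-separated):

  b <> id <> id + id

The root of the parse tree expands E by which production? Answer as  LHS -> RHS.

[E [T [F [P [A b]]] <> [T [F [P [A id]]] <> [T [F [P [A id]]]]]] + [E [T [F [P [A id]]]]]]

E -> T '+' E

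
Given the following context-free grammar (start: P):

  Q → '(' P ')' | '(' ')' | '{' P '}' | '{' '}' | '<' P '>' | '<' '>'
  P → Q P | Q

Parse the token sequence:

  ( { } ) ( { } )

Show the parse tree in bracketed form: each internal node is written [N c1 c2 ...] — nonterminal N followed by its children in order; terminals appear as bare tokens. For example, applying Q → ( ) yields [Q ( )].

[P [Q ( [P [Q { }]] )] [P [Q ( [P [Q { }]] )]]]

P
Q P
( P ) P
( Q ) P
( { } ) P
( { } ) Q
( { } ) ( P )
( { } ) ( Q )
( { } ) ( { } )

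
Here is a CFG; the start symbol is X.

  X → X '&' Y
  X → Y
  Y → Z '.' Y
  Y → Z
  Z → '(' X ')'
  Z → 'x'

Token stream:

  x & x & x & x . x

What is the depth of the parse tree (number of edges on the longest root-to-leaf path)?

[X [X [X [X [Y [Z x]]] & [Y [Z x]]] & [Y [Z x]]] & [Y [Z x] . [Y [Z x]]]]

6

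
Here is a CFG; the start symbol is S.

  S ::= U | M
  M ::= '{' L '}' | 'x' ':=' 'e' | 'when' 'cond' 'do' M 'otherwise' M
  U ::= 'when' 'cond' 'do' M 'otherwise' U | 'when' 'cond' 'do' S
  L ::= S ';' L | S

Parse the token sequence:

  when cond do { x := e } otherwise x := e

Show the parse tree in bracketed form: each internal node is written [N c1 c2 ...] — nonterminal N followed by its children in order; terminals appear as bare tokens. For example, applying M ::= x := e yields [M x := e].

S
M
when cond do M otherwise M
when cond do { L } otherwise M
when cond do { S } otherwise M
when cond do { M } otherwise M
when cond do { x := e } otherwise M
when cond do { x := e } otherwise x := e

[S [M when cond do [M { [L [S [M x := e]]] }] otherwise [M x := e]]]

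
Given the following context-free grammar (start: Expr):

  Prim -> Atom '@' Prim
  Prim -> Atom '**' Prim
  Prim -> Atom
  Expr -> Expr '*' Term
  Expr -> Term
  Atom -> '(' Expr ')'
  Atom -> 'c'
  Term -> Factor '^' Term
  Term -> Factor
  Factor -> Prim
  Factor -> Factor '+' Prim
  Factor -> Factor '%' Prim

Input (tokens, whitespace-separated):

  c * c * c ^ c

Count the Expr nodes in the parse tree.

[Expr [Expr [Expr [Term [Factor [Prim [Atom c]]]]] * [Term [Factor [Prim [Atom c]]]]] * [Term [Factor [Prim [Atom c]]] ^ [Term [Factor [Prim [Atom c]]]]]]

3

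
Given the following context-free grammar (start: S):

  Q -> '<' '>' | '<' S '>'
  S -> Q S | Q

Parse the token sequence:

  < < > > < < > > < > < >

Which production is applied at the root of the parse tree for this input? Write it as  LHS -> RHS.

S -> Q S

[S [Q < [S [Q < >]] >] [S [Q < [S [Q < >]] >] [S [Q < >] [S [Q < >]]]]]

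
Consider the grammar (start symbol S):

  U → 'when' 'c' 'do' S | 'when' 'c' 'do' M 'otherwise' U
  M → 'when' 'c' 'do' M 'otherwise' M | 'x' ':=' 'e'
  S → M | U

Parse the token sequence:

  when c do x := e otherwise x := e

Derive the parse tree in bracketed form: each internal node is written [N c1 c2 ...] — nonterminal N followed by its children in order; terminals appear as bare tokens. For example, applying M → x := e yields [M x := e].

[S [M when c do [M x := e] otherwise [M x := e]]]

S
M
when c do M otherwise M
when c do x := e otherwise M
when c do x := e otherwise x := e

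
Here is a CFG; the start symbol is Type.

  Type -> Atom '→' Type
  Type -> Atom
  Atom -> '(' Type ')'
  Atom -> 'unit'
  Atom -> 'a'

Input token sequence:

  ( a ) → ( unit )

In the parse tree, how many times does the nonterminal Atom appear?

4

[Type [Atom ( [Type [Atom a]] )] → [Type [Atom ( [Type [Atom unit]] )]]]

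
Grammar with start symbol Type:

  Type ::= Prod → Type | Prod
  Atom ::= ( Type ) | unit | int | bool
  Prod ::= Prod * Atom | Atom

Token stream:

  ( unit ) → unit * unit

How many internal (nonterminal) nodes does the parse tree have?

11

[Type [Prod [Atom ( [Type [Prod [Atom unit]]] )]] → [Type [Prod [Prod [Atom unit]] * [Atom unit]]]]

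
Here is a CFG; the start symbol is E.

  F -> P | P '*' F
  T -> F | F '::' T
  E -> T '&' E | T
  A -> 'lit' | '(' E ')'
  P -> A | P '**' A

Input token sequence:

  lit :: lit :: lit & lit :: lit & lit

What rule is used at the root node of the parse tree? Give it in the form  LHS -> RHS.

E -> T '&' E

[E [T [F [P [A lit]]] :: [T [F [P [A lit]]] :: [T [F [P [A lit]]]]]] & [E [T [F [P [A lit]]] :: [T [F [P [A lit]]]]] & [E [T [F [P [A lit]]]]]]]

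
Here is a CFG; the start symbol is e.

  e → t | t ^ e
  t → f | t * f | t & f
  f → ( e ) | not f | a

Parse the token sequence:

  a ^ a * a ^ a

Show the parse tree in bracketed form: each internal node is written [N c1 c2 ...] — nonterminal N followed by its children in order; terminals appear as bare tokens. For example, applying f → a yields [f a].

[e [t [f a]] ^ [e [t [t [f a]] * [f a]] ^ [e [t [f a]]]]]

e
t ^ e
f ^ e
a ^ e
a ^ t ^ e
a ^ t * f ^ e
a ^ f * f ^ e
a ^ a * f ^ e
a ^ a * a ^ e
a ^ a * a ^ t
a ^ a * a ^ f
a ^ a * a ^ a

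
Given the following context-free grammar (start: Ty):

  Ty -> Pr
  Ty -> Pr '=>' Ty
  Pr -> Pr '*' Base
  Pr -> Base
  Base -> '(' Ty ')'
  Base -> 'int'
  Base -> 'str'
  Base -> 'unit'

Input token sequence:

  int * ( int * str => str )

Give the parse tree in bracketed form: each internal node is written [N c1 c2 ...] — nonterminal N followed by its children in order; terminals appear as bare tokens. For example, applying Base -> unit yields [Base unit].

Ty
Pr
Pr * Base
Base * Base
int * Base
int * ( Ty )
int * ( Pr => Ty )
int * ( Pr * Base => Ty )
int * ( Base * Base => Ty )
int * ( int * Base => Ty )
int * ( int * str => Ty )
int * ( int * str => Pr )
int * ( int * str => Base )
int * ( int * str => str )

[Ty [Pr [Pr [Base int]] * [Base ( [Ty [Pr [Pr [Base int]] * [Base str]] => [Ty [Pr [Base str]]]] )]]]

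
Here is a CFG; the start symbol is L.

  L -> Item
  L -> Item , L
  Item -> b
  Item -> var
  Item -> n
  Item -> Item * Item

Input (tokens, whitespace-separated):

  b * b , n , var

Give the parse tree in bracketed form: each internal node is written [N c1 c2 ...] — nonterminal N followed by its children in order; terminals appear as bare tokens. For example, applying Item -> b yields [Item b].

L
Item , L
Item * Item , L
b * Item , L
b * b , L
b * b , Item , L
b * b , n , L
b * b , n , Item
b * b , n , var

[L [Item [Item b] * [Item b]] , [L [Item n] , [L [Item var]]]]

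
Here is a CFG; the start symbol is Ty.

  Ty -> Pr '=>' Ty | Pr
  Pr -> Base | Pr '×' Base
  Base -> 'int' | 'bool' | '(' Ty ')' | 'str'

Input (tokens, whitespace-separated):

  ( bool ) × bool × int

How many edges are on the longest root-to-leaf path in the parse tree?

[Ty [Pr [Pr [Pr [Base ( [Ty [Pr [Base bool]]] )]] × [Base bool]] × [Base int]]]

8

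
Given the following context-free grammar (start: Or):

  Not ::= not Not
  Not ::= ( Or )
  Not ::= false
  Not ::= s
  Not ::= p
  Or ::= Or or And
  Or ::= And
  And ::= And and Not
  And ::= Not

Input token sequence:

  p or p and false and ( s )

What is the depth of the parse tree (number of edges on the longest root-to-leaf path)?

[Or [Or [And [Not p]]] or [And [And [And [Not p]] and [Not false]] and [Not ( [Or [And [Not s]]] )]]]

6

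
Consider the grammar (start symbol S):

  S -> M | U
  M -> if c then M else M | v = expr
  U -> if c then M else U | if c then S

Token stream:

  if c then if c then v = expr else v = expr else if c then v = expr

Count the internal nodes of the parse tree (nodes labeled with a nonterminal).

[S [U if c then [M if c then [M v = expr] else [M v = expr]] else [U if c then [S [M v = expr]]]]]

8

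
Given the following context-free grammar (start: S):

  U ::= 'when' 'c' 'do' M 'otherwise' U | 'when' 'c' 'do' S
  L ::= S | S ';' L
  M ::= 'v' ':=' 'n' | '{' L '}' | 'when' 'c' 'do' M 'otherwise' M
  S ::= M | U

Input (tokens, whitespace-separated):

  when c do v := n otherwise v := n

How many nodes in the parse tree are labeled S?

1

[S [M when c do [M v := n] otherwise [M v := n]]]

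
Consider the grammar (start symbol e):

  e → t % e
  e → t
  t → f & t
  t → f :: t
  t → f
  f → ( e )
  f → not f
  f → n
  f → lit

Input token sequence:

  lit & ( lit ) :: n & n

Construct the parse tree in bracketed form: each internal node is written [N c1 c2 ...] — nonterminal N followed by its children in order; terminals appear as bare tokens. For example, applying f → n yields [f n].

[e [t [f lit] & [t [f ( [e [t [f lit]]] )] :: [t [f n] & [t [f n]]]]]]

e
t
f & t
lit & t
lit & f :: t
lit & ( e ) :: t
lit & ( t ) :: t
lit & ( f ) :: t
lit & ( lit ) :: t
lit & ( lit ) :: f & t
lit & ( lit ) :: n & t
lit & ( lit ) :: n & f
lit & ( lit ) :: n & n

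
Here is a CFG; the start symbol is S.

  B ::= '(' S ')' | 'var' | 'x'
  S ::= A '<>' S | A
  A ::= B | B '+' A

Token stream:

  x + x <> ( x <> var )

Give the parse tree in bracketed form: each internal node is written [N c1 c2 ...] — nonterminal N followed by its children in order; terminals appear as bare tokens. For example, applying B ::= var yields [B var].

S
A <> S
B + A <> S
x + A <> S
x + B <> S
x + x <> S
x + x <> A
x + x <> B
x + x <> ( S )
x + x <> ( A <> S )
x + x <> ( B <> S )
x + x <> ( x <> S )
x + x <> ( x <> A )
x + x <> ( x <> B )
x + x <> ( x <> var )

[S [A [B x] + [A [B x]]] <> [S [A [B ( [S [A [B x]] <> [S [A [B var]]]] )]]]]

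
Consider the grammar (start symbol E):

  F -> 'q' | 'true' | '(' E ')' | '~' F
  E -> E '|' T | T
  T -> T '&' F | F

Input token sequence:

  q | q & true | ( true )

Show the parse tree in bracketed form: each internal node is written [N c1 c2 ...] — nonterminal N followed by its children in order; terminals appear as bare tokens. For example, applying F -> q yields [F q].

E
E | T
E | T | T
T | T | T
F | T | T
q | T | T
q | T & F | T
q | F & F | T
q | q & F | T
q | q & true | T
q | q & true | F
q | q & true | ( E )
q | q & true | ( T )
q | q & true | ( F )
q | q & true | ( true )

[E [E [E [T [F q]]] | [T [T [F q]] & [F true]]] | [T [F ( [E [T [F true]]] )]]]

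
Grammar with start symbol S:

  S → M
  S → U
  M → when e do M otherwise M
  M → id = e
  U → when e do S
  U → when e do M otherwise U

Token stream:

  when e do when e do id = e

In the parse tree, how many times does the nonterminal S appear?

3

[S [U when e do [S [U when e do [S [M id = e]]]]]]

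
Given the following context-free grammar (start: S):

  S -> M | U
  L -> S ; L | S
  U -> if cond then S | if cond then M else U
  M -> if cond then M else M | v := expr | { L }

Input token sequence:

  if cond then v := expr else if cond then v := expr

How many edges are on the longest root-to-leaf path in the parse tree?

[S [U if cond then [M v := expr] else [U if cond then [S [M v := expr]]]]]

5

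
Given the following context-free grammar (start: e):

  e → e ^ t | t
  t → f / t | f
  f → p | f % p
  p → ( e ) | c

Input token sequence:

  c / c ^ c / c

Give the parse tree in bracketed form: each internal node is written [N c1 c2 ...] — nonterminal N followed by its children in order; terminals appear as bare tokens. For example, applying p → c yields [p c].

e
e ^ t
t ^ t
f / t ^ t
p / t ^ t
c / t ^ t
c / f ^ t
c / p ^ t
c / c ^ t
c / c ^ f / t
c / c ^ p / t
c / c ^ c / t
c / c ^ c / f
c / c ^ c / p
c / c ^ c / c

[e [e [t [f [p c]] / [t [f [p c]]]]] ^ [t [f [p c]] / [t [f [p c]]]]]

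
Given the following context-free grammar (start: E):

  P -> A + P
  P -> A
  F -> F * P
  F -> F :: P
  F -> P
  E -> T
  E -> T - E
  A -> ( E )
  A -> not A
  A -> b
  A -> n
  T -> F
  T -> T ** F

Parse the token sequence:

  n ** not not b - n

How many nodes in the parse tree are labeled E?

[E [T [T [F [P [A n]]]] ** [F [P [A not [A not [A b]]]]]] - [E [T [F [P [A n]]]]]]

2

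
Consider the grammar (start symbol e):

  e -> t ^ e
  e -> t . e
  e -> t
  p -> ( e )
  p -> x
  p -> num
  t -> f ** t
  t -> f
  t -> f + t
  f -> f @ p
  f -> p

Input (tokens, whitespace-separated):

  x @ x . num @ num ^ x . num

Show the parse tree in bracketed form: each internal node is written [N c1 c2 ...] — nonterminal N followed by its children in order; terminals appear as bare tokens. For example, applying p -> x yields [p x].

e
t . e
f . e
f @ p . e
p @ p . e
x @ p . e
x @ x . e
x @ x . t ^ e
x @ x . f ^ e
x @ x . f @ p ^ e
x @ x . p @ p ^ e
x @ x . num @ p ^ e
x @ x . num @ num ^ e
x @ x . num @ num ^ t . e
x @ x . num @ num ^ f . e
x @ x . num @ num ^ p . e
x @ x . num @ num ^ x . e
x @ x . num @ num ^ x . t
x @ x . num @ num ^ x . f
x @ x . num @ num ^ x . p
x @ x . num @ num ^ x . num

[e [t [f [f [p x]] @ [p x]]] . [e [t [f [f [p num]] @ [p num]]] ^ [e [t [f [p x]]] . [e [t [f [p num]]]]]]]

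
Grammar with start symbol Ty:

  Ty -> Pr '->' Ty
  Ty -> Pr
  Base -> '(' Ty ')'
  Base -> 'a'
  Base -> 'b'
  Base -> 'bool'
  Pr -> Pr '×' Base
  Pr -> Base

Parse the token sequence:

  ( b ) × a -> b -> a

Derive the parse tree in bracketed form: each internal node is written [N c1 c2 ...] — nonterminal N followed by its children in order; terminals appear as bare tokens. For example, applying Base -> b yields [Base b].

[Ty [Pr [Pr [Base ( [Ty [Pr [Base b]]] )]] × [Base a]] -> [Ty [Pr [Base b]] -> [Ty [Pr [Base a]]]]]

Ty
Pr -> Ty
Pr × Base -> Ty
Base × Base -> Ty
( Ty ) × Base -> Ty
( Pr ) × Base -> Ty
( Base ) × Base -> Ty
( b ) × Base -> Ty
( b ) × a -> Ty
( b ) × a -> Pr -> Ty
( b ) × a -> Base -> Ty
( b ) × a -> b -> Ty
( b ) × a -> b -> Pr
( b ) × a -> b -> Base
( b ) × a -> b -> a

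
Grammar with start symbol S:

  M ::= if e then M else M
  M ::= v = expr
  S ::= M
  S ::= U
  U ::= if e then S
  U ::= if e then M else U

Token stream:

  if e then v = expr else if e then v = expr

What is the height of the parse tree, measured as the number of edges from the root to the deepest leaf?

5

[S [U if e then [M v = expr] else [U if e then [S [M v = expr]]]]]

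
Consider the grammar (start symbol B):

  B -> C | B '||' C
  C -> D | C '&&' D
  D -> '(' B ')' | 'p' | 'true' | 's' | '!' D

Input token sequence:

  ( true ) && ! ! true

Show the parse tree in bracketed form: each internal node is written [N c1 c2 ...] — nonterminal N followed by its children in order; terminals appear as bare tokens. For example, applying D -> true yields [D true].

B
C
C && D
D && D
( B ) && D
( C ) && D
( D ) && D
( true ) && D
( true ) && ! D
( true ) && ! ! D
( true ) && ! ! true

[B [C [C [D ( [B [C [D true]]] )]] && [D ! [D ! [D true]]]]]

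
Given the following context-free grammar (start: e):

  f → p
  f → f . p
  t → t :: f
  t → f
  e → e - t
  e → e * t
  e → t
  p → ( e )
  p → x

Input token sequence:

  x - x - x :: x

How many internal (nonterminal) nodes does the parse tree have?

15

[e [e [e [t [f [p x]]]] - [t [f [p x]]]] - [t [t [f [p x]]] :: [f [p x]]]]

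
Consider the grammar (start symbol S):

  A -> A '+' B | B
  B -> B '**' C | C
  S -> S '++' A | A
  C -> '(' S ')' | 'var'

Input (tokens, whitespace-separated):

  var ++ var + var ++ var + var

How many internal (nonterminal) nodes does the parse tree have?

[S [S [S [A [B [C var]]]] ++ [A [A [B [C var]]] + [B [C var]]]] ++ [A [A [B [C var]]] + [B [C var]]]]

18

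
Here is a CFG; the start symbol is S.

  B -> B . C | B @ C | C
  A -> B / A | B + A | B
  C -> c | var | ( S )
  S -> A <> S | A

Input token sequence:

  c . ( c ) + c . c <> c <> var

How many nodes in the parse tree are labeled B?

[S [A [B [B [C c]] . [C ( [S [A [B [C c]]]] )]] + [A [B [B [C c]] . [C c]]]] <> [S [A [B [C c]]] <> [S [A [B [C var]]]]]]

7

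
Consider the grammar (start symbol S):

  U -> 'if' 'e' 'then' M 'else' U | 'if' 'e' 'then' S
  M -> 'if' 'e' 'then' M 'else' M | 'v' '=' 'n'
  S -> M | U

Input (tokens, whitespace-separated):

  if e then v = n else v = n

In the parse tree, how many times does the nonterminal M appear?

3

[S [M if e then [M v = n] else [M v = n]]]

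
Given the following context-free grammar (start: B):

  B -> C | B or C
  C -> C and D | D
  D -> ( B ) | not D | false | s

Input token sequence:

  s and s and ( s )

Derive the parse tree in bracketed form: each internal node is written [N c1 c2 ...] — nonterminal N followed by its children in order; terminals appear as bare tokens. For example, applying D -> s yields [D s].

B
C
C and D
C and D and D
D and D and D
s and D and D
s and s and D
s and s and ( B )
s and s and ( C )
s and s and ( D )
s and s and ( s )

[B [C [C [C [D s]] and [D s]] and [D ( [B [C [D s]]] )]]]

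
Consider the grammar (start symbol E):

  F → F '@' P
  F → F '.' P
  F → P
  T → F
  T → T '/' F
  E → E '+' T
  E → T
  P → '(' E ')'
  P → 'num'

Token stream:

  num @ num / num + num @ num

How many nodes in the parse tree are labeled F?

5

[E [E [T [T [F [F [P num]] @ [P num]]] / [F [P num]]]] + [T [F [F [P num]] @ [P num]]]]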